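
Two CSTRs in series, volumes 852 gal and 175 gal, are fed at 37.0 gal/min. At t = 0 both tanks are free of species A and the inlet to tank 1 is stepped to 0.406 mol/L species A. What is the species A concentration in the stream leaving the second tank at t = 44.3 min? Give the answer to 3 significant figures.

0.331 mol/L

Time constants: τᵢ = Vᵢ/Q for each well-mixed tank.
τ₁ = 852/37.0 = 23.027 min; τ₂ = 175/37.0 = 4.7297 min.
Solving the cascade with C₁(0)=C₂(0)=0 gives C₂(t) = C_in[1 − (τ₁ e^(−t/τ₁) − τ₂ e^(−t/τ₂))/(τ₁ − τ₂)].
At t = 44.3: e^(−t/τ₁) = 0.14605, e^(−t/τ₂) = 8.5561e-05.
C₂ = 0.406·[1 − (23.027·0.14605 − 4.7297·8.5561e-05)/(18.297)] = 0.406·0.81622 = 0.33139 mol/L.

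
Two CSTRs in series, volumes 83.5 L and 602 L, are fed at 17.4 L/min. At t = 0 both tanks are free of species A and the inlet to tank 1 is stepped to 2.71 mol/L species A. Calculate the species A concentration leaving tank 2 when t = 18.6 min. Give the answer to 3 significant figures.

0.881 mol/L

Time constants: τᵢ = Vᵢ/Q for each well-mixed tank.
τ₁ = 83.5/17.4 = 4.7989 min; τ₂ = 602/17.4 = 34.598 min.
Tank 1: C₁ = C_in(1 − e^(−t/τ₁)). Tank 2 (τ₁ ≠ τ₂): C₂ = C_in[1 − (τ₁ e^(−t/τ₁) − τ₂ e^(−t/τ₂))/(τ₁ − τ₂)].
At t = 18.6: e^(−t/τ₁) = 0.020735, e^(−t/τ₂) = 0.58414.
C₂ = 2.71·[1 − (4.7989·0.020735 − 34.598·0.58414)/(-29.799)] = 2.71·0.32512 = 0.88109 mol/L.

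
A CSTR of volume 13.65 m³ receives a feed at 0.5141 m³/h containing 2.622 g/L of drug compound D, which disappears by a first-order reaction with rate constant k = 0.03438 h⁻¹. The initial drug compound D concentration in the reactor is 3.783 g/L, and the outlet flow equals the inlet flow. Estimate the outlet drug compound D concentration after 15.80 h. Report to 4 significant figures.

Accumulation = in − out − consumed: V dC/dt = Q C_in − Q C − k V C.
This is linear with rate a = Q/V + k = 0.0720430 h⁻¹.
C_ss = Q C_in/(Q + kV) = 1.37074 g/L; C(t) = C_ss + (C₀ − C_ss) e^(−a t).
C(15.80) = 1.37074 + (2.41226)·e^(−0.0720430·15.80) = 1.37074 + (2.41226)·0.320370 = 2.14356 g/L.

2.144 g/L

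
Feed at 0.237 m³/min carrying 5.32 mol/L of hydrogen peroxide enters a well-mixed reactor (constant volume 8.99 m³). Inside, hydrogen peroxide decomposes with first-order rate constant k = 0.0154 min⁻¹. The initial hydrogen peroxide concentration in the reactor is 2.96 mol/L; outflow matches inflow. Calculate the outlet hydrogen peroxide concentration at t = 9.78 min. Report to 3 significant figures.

3.09 mol/L

V dC/dt = Q(C_in − C) − k V C.
dC/dt = (Q/V) C_in − (Q/V + k) C; effective rate a = Q/V + k = 0.026363 + 0.0154 = 0.041763 min⁻¹.
C_ss = Q C_in/(Q + kV) = 3.3582 mol/L; C(t) = C_ss + (C₀ − C_ss) e^(−a t).
C(9.78) = 3.3582 + (-0.39825)·e^(−0.041763·9.78) = 3.3582 + (-0.39825)·0.66469 = 3.0935 mol/L.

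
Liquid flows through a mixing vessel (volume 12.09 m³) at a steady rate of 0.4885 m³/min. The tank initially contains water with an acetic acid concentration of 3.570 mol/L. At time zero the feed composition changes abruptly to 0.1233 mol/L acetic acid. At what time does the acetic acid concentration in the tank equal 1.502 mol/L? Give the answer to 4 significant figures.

Mass balance on the solute (V constant): V dC/dt = Q(C_in − C), so τ = V/Q = 24.7492 min.
C(t) = C_in + (C₀ − C_in) e^(−t/τ). Set C = 1.502 and solve for t:
e^(−t/τ) = (C − C_in)/(C₀ − C_in) = (1.502 − 0.1233)/(3.570 − 0.1233) = 0.400006
t = −τ ln(…) = 24.7492 × 0.916276 = 22.6771 min.

22.68 min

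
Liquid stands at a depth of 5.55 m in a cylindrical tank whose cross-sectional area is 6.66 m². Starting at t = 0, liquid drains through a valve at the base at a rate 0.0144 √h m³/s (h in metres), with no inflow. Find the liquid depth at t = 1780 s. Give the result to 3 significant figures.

With no inflow, A dh/dt = −0.0144 √h.
∫ h^(−1/2) dh = −(0.0144/A) ∫ dt, giving 2√h = 2√h₀ − (0.0144/A) t.
√h = √5.55 − 0.0144·1780/(2·6.66) = 2.3558 − 1.9243 = 0.43152.
h = 0.43152² = 0.18621 m.

0.186 m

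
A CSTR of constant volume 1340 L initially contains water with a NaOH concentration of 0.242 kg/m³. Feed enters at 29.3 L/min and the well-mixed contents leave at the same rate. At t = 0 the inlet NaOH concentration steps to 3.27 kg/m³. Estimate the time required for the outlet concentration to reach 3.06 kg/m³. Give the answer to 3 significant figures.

122 min

Unsteady species balance (constant V, well mixed): V dC/dt = Q(C_in − C), so τ = V/Q = 45.734 min.
C(t) = C_in + (C₀ − C_in) e^(−t/τ). Set C = 3.06 and solve for t:
e^(−t/τ) = (C − C_in)/(C₀ − C_in) = (3.06 − 3.27)/(0.242 − 3.27) = 0.069353
t = −τ ln(…) = 45.734 × 2.6686 = 122.04 min.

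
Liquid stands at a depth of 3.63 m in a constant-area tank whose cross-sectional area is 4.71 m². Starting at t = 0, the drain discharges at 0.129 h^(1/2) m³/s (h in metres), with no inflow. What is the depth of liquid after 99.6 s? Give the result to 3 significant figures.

With no inflow, A dh/dt = −0.129 √h.
Separate and integrate: 2(√h − √h₀) = −(0.129/A) t.
√h = √3.63 − 0.129·99.6/(2·4.71) = 1.9053 − 1.3639 = 0.54131.
h = 0.54131² = 0.29301 m.

0.293 m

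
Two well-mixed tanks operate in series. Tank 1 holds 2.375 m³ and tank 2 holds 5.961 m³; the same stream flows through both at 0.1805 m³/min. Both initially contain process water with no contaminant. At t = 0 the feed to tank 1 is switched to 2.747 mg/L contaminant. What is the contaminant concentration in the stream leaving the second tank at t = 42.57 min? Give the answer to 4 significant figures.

1.560 mg/L

Each tank obeys Vᵢ dCᵢ/dt = Q(Cᵢ₋₁ − Cᵢ), so τᵢ = Vᵢ/Q.
τ₁ = 2.375/0.1805 = 13.1579 min; τ₂ = 5.961/0.1805 = 33.0249 min.
Tank 1: C₁ = C_in(1 − e^(−t/τ₁)). Tank 2 (τ₁ ≠ τ₂): C₂ = C_in[1 − (τ₁ e^(−t/τ₁) − τ₂ e^(−t/τ₂))/(τ₁ − τ₂)].
At t = 42.57: e^(−t/τ₁) = 0.0393476, e^(−t/τ₂) = 0.275539.
C₂ = 2.747·[1 − (13.1579·0.0393476 − 33.0249·0.275539)/(-19.8670)] = 2.747·0.568032 = 1.56038 mg/L.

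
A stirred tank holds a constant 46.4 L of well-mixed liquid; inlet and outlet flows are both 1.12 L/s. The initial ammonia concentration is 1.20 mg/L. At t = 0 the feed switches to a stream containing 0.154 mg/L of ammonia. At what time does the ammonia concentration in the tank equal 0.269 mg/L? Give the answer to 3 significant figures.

91.5 s

Unsteady species balance (constant V, well mixed): V dC/dt = Q(C_in − C), so τ = V/Q = 41.429 s.
C(t) = C_in + (C₀ − C_in) e^(−t/τ). Set C = 0.269 and solve for t:
e^(−t/τ) = (C − C_in)/(C₀ − C_in) = (0.269 − 0.154)/(1.20 − 0.154) = 0.10994
t = −τ ln(…) = 41.429 × 2.2078 = 91.466 s.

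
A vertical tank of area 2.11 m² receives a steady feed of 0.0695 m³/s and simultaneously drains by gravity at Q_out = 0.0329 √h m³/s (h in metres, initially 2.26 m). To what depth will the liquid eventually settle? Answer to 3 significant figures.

Volume balance on the tank: A dh/dt = Q_in − 0.0329 √h. At steady state dh/dt = 0:
Q_in = 0.0329 √h_ss ⇒ √h_ss = 0.0695/0.0329 = 2.1125.
h_ss = 2.1125² = 4.4625 m. (Since h₀ = 2.26 m < h_ss, the level will rise toward this value.)

4.46 m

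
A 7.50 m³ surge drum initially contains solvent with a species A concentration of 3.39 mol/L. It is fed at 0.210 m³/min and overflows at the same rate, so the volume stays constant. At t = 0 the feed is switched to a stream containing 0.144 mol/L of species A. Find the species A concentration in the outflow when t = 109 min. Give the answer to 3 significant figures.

0.297 mol/L

Species balance on the tank: V dC/dt = Q(C_in − C).
So dC/dt = (C_in − C)/τ with τ = V/Q = 7.50/0.210 = 35.714 min.
This is linear first-order; C(t) = C_in + (C₀ − C_in) e^(−t/τ).
C(109) = 0.144 + (3.39 − 0.144)·e^(−109/35.714) = 0.144 + (3.2460)·0.047264 = 0.29742 mol/L.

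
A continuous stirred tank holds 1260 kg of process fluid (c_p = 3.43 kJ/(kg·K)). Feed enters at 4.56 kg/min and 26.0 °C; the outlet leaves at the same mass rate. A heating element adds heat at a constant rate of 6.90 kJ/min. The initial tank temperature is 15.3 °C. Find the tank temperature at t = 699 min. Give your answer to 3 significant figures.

25.6 °C

M c_p dT/dt = ṁ c_p (T_in − T) + Q̇.
Rearrange: dT/dt = (T_ss − T)/τ with τ = M/ṁ = 276.32 min and T_ss = T_in + Q̇/(ṁ c_p) = 26.441 °C.
This is linear first-order; T(t) = T_ss + (T₀ − T_ss) e^(−t/τ).
T(699) = 26.441 + (-11.141)·e^(−699/276.32) = 26.441 + (-11.141)·0.079682 = 25.553 °C.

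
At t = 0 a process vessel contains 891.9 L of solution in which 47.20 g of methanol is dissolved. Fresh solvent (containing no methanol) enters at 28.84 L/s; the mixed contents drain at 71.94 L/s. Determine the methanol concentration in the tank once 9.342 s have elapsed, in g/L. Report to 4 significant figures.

0.03541 g/L

Total volume: dV/dt = Q_in − Q_out = -43.1000 L/s, so V(t) = 891.9 − 43.1000 t and V(9.342) = 489.260 L.
Species balance (pure solvent in): dm/dt = −Q_out · m/V(t).
Separate: dm/m = −Q_out dt/V(t) ⇒ ln(m/m₀) = −(Q_out/(Q_in−Q_out)) ln(V/V₀).
m = m₀ (V₀/V)^(Q_out/(Q_in−Q_out)) = 47.20 × (891.9/489.260)^(-1.66914) = 17.3248 g.
C = m/V = 17.3248/489.260 = 0.0354103 g/L.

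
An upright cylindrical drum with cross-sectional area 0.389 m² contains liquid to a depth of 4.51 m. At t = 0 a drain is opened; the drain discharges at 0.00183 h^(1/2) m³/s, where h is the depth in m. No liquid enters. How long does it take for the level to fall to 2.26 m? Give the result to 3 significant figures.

Mass balance (ρ constant): A dh/dt = −0.00183 √h.
This is separable: 2 d(√h)/dt = −0.00183/A, so √h = √h₀ − (0.00183/(2A)) t.
t = 2A(√h₀ − √h)/0.00183 = 2·0.389·(√4.51 − √2.26)/0.00183
  = 0.77800 × (2.1237 − 1.5033) / 0.00183 = 263.73 s.

264 s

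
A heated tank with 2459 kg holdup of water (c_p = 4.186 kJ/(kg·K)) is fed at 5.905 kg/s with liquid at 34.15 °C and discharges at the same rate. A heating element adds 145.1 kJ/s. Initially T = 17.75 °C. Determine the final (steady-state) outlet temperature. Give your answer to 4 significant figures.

M c_p dT/dt = ṁ c_p (T_in − T) + Q̇.
At steady state dT/dt = 0 ⇒ T_ss = T_in + Q̇/(ṁ c_p) = 34.15 + 145.1/(5.905·4.186) = 40.0201 °C.

40.02 °C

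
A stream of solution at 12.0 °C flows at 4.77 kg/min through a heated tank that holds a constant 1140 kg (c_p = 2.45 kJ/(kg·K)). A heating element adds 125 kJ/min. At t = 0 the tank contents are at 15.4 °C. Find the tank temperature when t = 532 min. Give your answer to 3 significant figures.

M c_p dT/dt = ṁ c_p (T_in − T) + Q̇.
τ = M/ṁ = 238.99 min; T_ss = T_in + Q̇/(ṁ c_p) = 12.0 + 125/(4.77·2.45) = 22.696 °C.
Solution: T(t) = T_ss + (T₀ − T_ss) e^(−t/τ).
T(532) = 22.696 + (-7.2961)·e^(−532/238.99) = 22.696 + (-7.2961)·0.10796 = 21.908 °C.

21.9 °C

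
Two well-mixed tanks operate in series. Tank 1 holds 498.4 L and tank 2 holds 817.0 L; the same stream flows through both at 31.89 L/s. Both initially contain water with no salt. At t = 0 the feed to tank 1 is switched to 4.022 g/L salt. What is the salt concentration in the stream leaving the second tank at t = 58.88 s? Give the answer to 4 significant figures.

3.132 g/L

Each tank obeys Vᵢ dCᵢ/dt = Q(Cᵢ₋₁ − Cᵢ), so τᵢ = Vᵢ/Q.
τ₁ = 498.4/31.89 = 15.6287 s; τ₂ = 817.0/31.89 = 25.6193 s.
Tank 1: C₁ = C_in(1 − e^(−t/τ₁)). Tank 2 (τ₁ ≠ τ₂): C₂ = C_in[1 − (τ₁ e^(−t/τ₁) − τ₂ e^(−t/τ₂))/(τ₁ − τ₂)].
At t = 58.88: e^(−t/τ₁) = 0.0231116, e^(−t/τ₂) = 0.100433.
C₂ = 4.022·[1 − (15.6287·0.0231116 − 25.6193·0.100433)/(-9.99059)] = 4.022·0.778610 = 3.13157 g/L.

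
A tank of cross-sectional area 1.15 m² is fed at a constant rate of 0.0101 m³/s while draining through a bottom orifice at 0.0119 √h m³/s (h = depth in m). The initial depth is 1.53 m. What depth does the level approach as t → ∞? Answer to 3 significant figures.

Level balance: A dh/dt = 0.0101 − 0.0119 √h. Setting dh/dt = 0:
Q_in = 0.0119 √h_ss ⇒ √h_ss = 0.0101/0.0119 = 0.84874.
h_ss = 0.84874² = 0.72036 m. (Since h₀ = 1.53 m > h_ss, the level will fall toward this value.)

0.720 m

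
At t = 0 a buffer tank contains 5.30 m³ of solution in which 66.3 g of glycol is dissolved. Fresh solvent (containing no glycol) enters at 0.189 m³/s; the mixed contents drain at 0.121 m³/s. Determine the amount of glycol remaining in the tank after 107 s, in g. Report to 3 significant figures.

Total volume: dV/dt = Q_in − Q_out = 0.068000 m³/s, so V(t) = 5.30 + 0.068000 t and V(107) = 12.576 m³.
Species balance (pure solvent in): dm/dt = −Q_out · m/V(t).
Separate: dm/m = −Q_out dt/V(t) ⇒ ln(m/m₀) = −(Q_out/(Q_in−Q_out)) ln(V/V₀).
m = m₀ (V₀/V)^(Q_out/(Q_in−Q_out)) = 66.3 × (5.30/12.576)^(1.7794) = 14.248 g.

14.2 g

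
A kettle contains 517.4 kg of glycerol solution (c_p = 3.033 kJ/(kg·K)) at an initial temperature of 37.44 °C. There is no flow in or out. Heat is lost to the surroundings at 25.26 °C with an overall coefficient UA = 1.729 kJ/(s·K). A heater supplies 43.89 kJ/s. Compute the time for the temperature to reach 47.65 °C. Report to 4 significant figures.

M c_p dT/dt = −UA(T − T_amb) + Q̇.
τ = M c_p/UA = 907.620 s; T_ss = T_amb + Q̇/UA = 25.26 + 43.89/1.729 = 50.6446 °C.
T(t) = T_ss + (T₀ − T_ss)e^(−t/τ); set T = 47.65:
t = −τ ln[(T − T_ss)/(T₀ − T_ss)] = −907.620 · ln(0.226786) = 1346.68 s.

1347 s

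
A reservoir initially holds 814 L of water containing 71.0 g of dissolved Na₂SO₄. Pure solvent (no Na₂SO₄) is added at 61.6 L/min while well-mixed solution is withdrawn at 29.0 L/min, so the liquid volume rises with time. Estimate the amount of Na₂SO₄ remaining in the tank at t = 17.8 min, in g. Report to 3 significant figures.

Let m(t) be the amount of Na₂SO₄. Volume: V(t) = V₀ + (Q_in − Q_out) t = 814 + 32.600 t; V(17.8) = 1394.3 L.
Species balance (pure solvent in): dm/dt = −Q_out · m/V(t).
dm/m = −Q_out dt/(V₀ + 32.600 t); integrating gives ln(m/m₀) = −(Q_out/(Q_in−Q_out)) ln(V/V₀).
m = m₀ (V₀/V)^(Q_out/(Q_in−Q_out)) = 71.0 × (814/1394.3)^(0.88957) = 43.989 g.

44.0 g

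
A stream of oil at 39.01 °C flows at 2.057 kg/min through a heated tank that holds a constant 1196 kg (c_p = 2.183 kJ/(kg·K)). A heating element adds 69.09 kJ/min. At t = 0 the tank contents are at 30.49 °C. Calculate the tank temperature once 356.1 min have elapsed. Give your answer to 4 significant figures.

41.44 °C

Energy balance: M c_p dT/dt = ṁ c_p (T_in − T) + 69.09.
Rearrange: dT/dt = (T_ss − T)/τ with τ = M/ṁ = 581.429 min and T_ss = T_in + Q̇/(ṁ c_p) = 54.3961 °C.
This is linear first-order; T(t) = T_ss + (T₀ − T_ss) e^(−t/τ).
T(356.1) = 54.3961 + (-23.9061)·e^(−356.1/581.429) = 54.3961 + (-23.9061)·0.542018 = 41.4385 °C.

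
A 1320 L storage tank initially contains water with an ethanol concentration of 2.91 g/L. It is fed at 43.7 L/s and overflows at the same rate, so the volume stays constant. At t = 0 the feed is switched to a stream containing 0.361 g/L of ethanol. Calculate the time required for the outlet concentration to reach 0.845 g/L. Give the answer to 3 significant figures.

50.2 s

Unsteady species balance (constant V, well mixed): V dC/dt = Q(C_in − C), so τ = V/Q = 30.206 s.
C(t) = C_in + (C₀ − C_in) e^(−t/τ). Set C = 0.845 and solve for t:
e^(−t/τ) = (C − C_in)/(C₀ − C_in) = (0.845 − 0.361)/(2.91 − 0.361) = 0.18988
t = −τ ln(…) = 30.206 × 1.6614 = 50.183 s.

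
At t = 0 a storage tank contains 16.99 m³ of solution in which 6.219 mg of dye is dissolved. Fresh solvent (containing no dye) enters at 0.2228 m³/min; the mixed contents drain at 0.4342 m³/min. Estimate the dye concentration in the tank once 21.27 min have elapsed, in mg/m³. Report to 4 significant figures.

Let m(t) be the amount of dye. Volume: V(t) = V₀ + (Q_in − Q_out) t = 16.99 − 0.211400 t; V(21.27) = 12.4935 m³.
Solute balance: dm/dt = 0 − Q_out C = −Q_out m/V(t).
Separate: dm/m = −Q_out dt/V(t) ⇒ ln(m/m₀) = −(Q_out/(Q_in−Q_out)) ln(V/V₀).
m = m₀ (V₀/V)^(Q_out/(Q_in−Q_out)) = 6.219 × (16.99/12.4935)^(-2.05393) = 3.30753 mg.
C = m/V = 3.30753/12.4935 = 0.264740 mg/m³.

0.2647 mg/m³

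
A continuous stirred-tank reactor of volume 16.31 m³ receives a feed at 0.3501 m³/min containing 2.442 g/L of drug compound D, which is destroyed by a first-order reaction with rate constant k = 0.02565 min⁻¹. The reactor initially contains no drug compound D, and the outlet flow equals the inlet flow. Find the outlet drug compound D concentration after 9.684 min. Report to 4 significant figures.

Species balance: V dC/dt = Q C_in − Q C − k V C.
This is linear with rate a = Q/V + k = 0.0471154 min⁻¹.
C_ss = Q C_in/(Q + kV) = 1.11255 g/L; C(t) = C_ss + (C₀ − C_ss) e^(−a t).
C(9.684) = 1.11255 + (-1.11255)·e^(−0.0471154·9.684) = 1.11255 + (-1.11255)·0.633646 = 0.407589 g/L.

0.4076 g/L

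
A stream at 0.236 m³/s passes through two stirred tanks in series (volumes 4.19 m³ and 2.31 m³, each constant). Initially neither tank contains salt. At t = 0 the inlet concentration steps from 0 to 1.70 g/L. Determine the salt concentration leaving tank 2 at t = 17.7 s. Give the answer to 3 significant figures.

Time constants: τᵢ = Vᵢ/Q for each well-mixed tank.
τ₁ = 4.19/0.236 = 17.754 s; τ₂ = 2.31/0.236 = 9.7881 s.
Tank 1: C₁ = C_in(1 − e^(−t/τ₁)). Tank 2 (τ₁ ≠ τ₂): C₂ = C_in[1 − (τ₁ e^(−t/τ₁) − τ₂ e^(−t/τ₂))/(τ₁ − τ₂)].
At t = 17.7: e^(−t/τ₁) = 0.36900, e^(−t/τ₂) = 0.16393.
C₂ = 1.70·[1 − (17.754·0.36900 − 9.7881·0.16393)/(7.9661)] = 1.70·0.37902 = 0.64433 g/L.

0.644 g/L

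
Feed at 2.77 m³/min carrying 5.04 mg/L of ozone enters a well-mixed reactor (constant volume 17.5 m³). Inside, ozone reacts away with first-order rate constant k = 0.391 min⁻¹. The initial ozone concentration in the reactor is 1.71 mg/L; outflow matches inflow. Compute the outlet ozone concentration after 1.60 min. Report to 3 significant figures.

1.56 mg/L

Species balance: V dC/dt = Q C_in − Q C − k V C.
This is linear with rate a = Q/V + k = 0.54929 min⁻¹.
C_ss = Q C_in/(Q + kV) = 1.4524 mg/L; C(t) = C_ss + (C₀ − C_ss) e^(−a t).
C(1.60) = 1.4524 + (0.25764)·e^(−0.54929·1.60) = 1.4524 + (0.25764)·0.41526 = 1.5593 mg/L.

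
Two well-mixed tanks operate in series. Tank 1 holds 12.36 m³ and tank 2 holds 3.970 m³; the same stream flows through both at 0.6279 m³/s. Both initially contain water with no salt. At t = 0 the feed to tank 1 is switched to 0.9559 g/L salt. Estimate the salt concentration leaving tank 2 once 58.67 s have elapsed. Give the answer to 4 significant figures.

Each tank obeys Vᵢ dCᵢ/dt = Q(Cᵢ₋₁ − Cᵢ), so τᵢ = Vᵢ/Q.
τ₁ = 12.36/0.6279 = 19.6847 s; τ₂ = 3.970/0.6279 = 6.32266 s.
Solving the cascade with C₁(0)=C₂(0)=0 gives C₂(t) = C_in[1 − (τ₁ e^(−t/τ₁) − τ₂ e^(−t/τ₂))/(τ₁ − τ₂)].
At t = 58.67: e^(−t/τ₁) = 0.0507678, e^(−t/τ₂) = 9.33347e-05.
C₂ = 0.9559·[1 − (19.6847·0.0507678 − 6.32266·9.33347e-05)/(13.3620)] = 0.9559·0.925254 = 0.884450 g/L.

0.8845 g/L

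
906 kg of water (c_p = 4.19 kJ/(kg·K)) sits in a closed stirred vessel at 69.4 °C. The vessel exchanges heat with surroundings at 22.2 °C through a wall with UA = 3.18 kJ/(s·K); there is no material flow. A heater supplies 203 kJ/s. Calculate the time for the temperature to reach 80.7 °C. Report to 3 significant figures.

1360 s

Unsteady energy balance on the tank contents: M c_p dT/dt = −UA(T − T_amb) + Q̇.
τ = M c_p/UA = 1193.8 s; T_ss = T_amb + Q̇/UA = 22.2 + 203/3.18 = 86.036 °C.
T(t) = T_ss + (T₀ − T_ss)e^(−t/τ); set T = 80.7:
t = −τ ln[(T − T_ss)/(T₀ − T_ss)] = −1193.8 · ln(0.32077) = 1357.3 s.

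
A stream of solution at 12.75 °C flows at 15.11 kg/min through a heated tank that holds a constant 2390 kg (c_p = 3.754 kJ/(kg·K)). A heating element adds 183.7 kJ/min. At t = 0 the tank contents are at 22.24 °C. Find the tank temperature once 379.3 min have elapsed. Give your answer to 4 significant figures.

16.56 °C

Heat balance on the well-mixed liquid: M c_p dT/dt = ṁ c_p (T_in − T) + 183.7.
τ = M/ṁ = 158.173 min; T_ss = T_in + Q̇/(ṁ c_p) = 12.75 + 183.7/(15.11·3.754) = 15.9885 °C.
T approaches T_ss exponentially: T(t) = T_ss + (T₀ − T_ss) e^(−t/τ).
T(379.3) = 15.9885 + (6.25145)·e^(−379.3/158.173) = 15.9885 + (6.25145)·0.0908995 = 16.5568 °C.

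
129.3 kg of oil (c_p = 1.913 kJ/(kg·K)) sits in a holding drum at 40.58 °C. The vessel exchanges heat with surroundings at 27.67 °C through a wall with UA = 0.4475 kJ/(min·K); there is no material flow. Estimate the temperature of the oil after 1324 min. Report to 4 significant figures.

M c_p dT/dt = −UA(T − T_amb).
dT/dt = (T_ss − T)/τ with T_ss = T_amb = 27.6700 °C, τ = M c_p/UA = 129.3·1.913/0.4475 = 552.739 min.
Integrating: T(t) = T_ss + (T₀ − T_ss) e^(−t/τ).
T(1324) = 27.6700 + (12.9100)·0.0911415 = 28.8466 °C.

28.85 °C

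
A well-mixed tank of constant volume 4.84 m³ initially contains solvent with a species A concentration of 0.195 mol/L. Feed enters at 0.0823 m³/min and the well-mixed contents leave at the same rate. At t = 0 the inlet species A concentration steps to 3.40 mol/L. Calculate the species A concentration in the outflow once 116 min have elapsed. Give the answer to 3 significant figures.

Accumulation = in − out for the solute gives V dC/dt = Q(C_in − C).
Time constant τ = V/Q = 4.84/0.0823 = 58.809 min.
C approaches C_in exponentially: C(t) = C_in + (C₀ − C_in) e^(−t/τ).
C(116) = 3.40 + (0.195 − 3.40)·e^(−116/58.809) = 3.40 + (-3.2050)·0.13911 = 2.9541 mol/L.

2.95 mol/L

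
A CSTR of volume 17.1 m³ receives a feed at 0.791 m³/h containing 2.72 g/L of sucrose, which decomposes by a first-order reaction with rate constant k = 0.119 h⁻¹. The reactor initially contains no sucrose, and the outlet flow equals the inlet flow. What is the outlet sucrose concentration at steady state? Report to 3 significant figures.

Species balance: V dC/dt = Q C_in − Q C − k V C.
Steady state (dC/dt = 0): C_ss = Q C_in/(Q + kV) = C_in/(1 + kV/Q).
C_ss = 0.791·2.72/(0.791 + 0.119·17.1) = 2.1515/2.8259 = 0.76136 g/L.

0.761 g/L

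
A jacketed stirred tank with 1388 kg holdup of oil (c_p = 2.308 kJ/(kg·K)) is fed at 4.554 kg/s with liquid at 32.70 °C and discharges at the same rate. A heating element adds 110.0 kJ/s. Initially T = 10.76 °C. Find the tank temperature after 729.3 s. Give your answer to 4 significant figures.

M c_p dT/dt = ṁ c_p (T_in − T) + Q̇.
τ = M/ṁ = 304.787 s; T_ss = T_in + Q̇/(ṁ c_p) = 32.70 + 110.0/(4.554·2.308) = 43.1656 °C.
T approaches T_ss exponentially: T(t) = T_ss + (T₀ − T_ss) e^(−t/τ).
T(729.3) = 43.1656 + (-32.4056)·e^(−729.3/304.787) = 43.1656 + (-32.4056)·0.0913718 = 40.2046 °C.

40.20 °C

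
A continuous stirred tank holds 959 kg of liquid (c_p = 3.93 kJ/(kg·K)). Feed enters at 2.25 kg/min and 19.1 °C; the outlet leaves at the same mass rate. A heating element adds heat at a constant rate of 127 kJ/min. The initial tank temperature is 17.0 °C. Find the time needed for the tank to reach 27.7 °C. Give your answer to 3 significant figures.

447 min

M c_p dT/dt = ṁ c_p (T_in − T) + Q̇.
τ = M/ṁ = 426.22 min; T_ss = T_in + Q̇/(ṁ c_p) = 33.462 °C.
T(t) = T_ss + (T₀ − T_ss) e^(−t/τ). Set T = 27.7:
e^(−t/τ) = (27.7 − 33.462)/(17.0 − 33.462) = 0.35004
t = −426.22 · ln(0.35004) = 447.41 min.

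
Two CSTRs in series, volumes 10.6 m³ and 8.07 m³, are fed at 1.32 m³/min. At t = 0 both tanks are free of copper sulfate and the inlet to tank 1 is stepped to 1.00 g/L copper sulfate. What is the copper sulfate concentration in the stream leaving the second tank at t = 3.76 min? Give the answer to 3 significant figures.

Species balance on tank i: dCᵢ/dt = (Cᵢ₋₁ − Cᵢ)/τᵢ with τᵢ = Vᵢ/Q.
τ₁ = 10.6/1.32 = 8.0303 min; τ₂ = 8.07/1.32 = 6.1136 min.
Solving the cascade with C₁(0)=C₂(0)=0 gives C₂(t) = C_in[1 − (τ₁ e^(−t/τ₁) − τ₂ e^(−t/τ₂))/(τ₁ − τ₂)].
At t = 3.76: e^(−t/τ₁) = 0.62611, e^(−t/τ₂) = 0.54063.
C₂ = 1.00·[1 − (8.0303·0.62611 − 6.1136·0.54063)/(1.9167)] = 1.00·0.10123 = 0.10123 g/L.

0.101 g/L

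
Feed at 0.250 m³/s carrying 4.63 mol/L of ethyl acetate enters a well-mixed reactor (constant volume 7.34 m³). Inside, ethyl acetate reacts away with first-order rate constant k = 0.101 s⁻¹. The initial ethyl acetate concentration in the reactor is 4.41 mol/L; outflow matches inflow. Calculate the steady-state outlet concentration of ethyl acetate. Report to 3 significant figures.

1.17 mol/L

V dC/dt = Q(C_in − C) − k V C.
Steady state (dC/dt = 0): C_ss = Q C_in/(Q + kV) = C_in/(1 + kV/Q).
C_ss = 0.250·4.63/(0.250 + 0.101·7.34) = 1.1575/0.99134 = 1.1676 mol/L.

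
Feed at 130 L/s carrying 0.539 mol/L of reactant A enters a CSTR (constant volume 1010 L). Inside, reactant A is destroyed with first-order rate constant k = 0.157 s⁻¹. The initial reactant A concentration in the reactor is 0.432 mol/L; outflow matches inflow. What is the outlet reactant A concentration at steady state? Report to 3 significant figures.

0.243 mol/L

Accumulation = in − out − consumed: V dC/dt = Q C_in − Q C − k V C.
Steady state (dC/dt = 0): C_ss = Q C_in/(Q + kV) = C_in/(1 + kV/Q).
C_ss = 130·0.539/(130 + 0.157·1010) = 70.070/288.57 = 0.24282 mol/L.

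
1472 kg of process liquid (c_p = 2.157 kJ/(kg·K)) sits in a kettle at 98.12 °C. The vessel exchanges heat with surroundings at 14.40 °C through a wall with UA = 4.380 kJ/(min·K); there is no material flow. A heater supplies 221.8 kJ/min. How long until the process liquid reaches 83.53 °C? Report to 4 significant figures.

421.7 min

Lumped-capacitance energy balance: M c_p dT/dt = UA(T_amb − T) + Q̇.
τ = M c_p/UA = 724.910 min; T_ss = T_amb + Q̇/UA = 14.40 + 221.8/4.380 = 65.0393 °C.
T(t) = T_ss + (T₀ − T_ss)e^(−t/τ); set T = 83.53:
t = −τ ln[(T − T_ss)/(T₀ − T_ss)] = −724.910 · ln(0.558958) = 421.666 min.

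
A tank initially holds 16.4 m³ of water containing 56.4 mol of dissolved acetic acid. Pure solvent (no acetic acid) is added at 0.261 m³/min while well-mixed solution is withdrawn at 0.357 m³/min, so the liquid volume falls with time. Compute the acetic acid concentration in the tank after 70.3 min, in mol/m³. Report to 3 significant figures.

0.814 mol/m³

Total volume: dV/dt = Q_in − Q_out = -0.096000 m³/min, so V(t) = 16.4 − 0.096000 t and V(70.3) = 9.6512 m³.
Species balance (pure solvent in): dm/dt = −Q_out · m/V(t).
dm/m = −Q_out dt/(V₀ − 0.096000 t); integrating gives ln(m/m₀) = −(Q_out/(Q_in−Q_out)) ln(V/V₀).
m = m₀ (V₀/V)^(Q_out/(Q_in−Q_out)) = 56.4 × (16.4/9.6512)^(-3.7188) = 7.8522 mol.
C = m/V = 7.8522/9.6512 = 0.81360 mol/m³.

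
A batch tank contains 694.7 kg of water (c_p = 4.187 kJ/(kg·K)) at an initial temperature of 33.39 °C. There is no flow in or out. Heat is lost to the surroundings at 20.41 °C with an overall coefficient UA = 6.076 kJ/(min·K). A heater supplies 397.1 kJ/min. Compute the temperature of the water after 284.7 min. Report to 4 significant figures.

56.87 °C

M c_p dT/dt = −UA(T − T_amb) + Q̇.
dT/dt = (T_ss − T)/τ with T_ss = T_amb + Q̇/UA = 20.41 + 397.1/6.076 = 85.7655 °C, τ = M c_p/UA = 694.7·4.187/6.076 = 478.721 min.
T approaches T_ss exponentially: T(t) = T_ss + (T₀ − T_ss) e^(−t/τ).
T(284.7) = 85.7655 + (-52.3755)·0.551723 = 56.8687 °C.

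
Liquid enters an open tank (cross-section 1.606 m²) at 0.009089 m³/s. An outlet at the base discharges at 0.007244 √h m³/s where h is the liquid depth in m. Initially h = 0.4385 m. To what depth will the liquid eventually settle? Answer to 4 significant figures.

A dh/dt = Q_in − 0.007244 √h. Steady state requires inflow = outflow:
Q_in = 0.007244 √h_ss ⇒ √h_ss = 0.009089/0.007244 = 1.25469.
h_ss = 1.25469² = 1.57426 m. (Since h₀ = 0.4385 m < h_ss, the level will rise toward this value.)

1.574 m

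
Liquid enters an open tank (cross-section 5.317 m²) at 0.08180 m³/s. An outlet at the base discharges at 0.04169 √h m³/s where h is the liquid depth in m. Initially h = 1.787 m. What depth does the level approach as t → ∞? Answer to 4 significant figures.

Accumulation of liquid (constant cross-section A): A dh/dt = Q_in − 0.04169 √h. At steady state dh/dt = 0:
Q_in = 0.04169 √h_ss ⇒ √h_ss = 0.08180/0.04169 = 1.96210.
h_ss = 1.96210² = 3.84984 m. (Since h₀ = 1.787 m < h_ss, the level will rise toward this value.)

3.850 m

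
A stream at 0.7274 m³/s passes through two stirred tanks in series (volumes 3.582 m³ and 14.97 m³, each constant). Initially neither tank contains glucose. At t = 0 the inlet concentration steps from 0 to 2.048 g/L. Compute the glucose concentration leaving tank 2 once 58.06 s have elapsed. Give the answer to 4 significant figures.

Species balance on tank i: dCᵢ/dt = (Cᵢ₋₁ − Cᵢ)/τᵢ with τᵢ = Vᵢ/Q.
τ₁ = 3.582/0.7274 = 4.92439 s; τ₂ = 14.97/0.7274 = 20.5801 s.
Tank 1: C₁ = C_in(1 − e^(−t/τ₁)). Tank 2 (τ₁ ≠ τ₂): C₂ = C_in[1 − (τ₁ e^(−t/τ₁) − τ₂ e^(−t/τ₂))/(τ₁ − τ₂)].
At t = 58.06: e^(−t/τ₁) = 7.57773e-06, e^(−t/τ₂) = 0.0595365.
C₂ = 2.048·[1 − (4.92439·7.57773e-06 − 20.5801·0.0595365)/(-15.6558)] = 2.048·0.921739 = 1.88772 g/L.

1.888 g/L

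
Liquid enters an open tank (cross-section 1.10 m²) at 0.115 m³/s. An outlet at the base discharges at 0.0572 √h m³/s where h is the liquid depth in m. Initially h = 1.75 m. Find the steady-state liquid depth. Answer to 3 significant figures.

4.04 m

Volume balance on the tank: A dh/dt = Q_in − 0.0572 √h. At steady state dh/dt = 0:
Q_in = 0.0572 √h_ss ⇒ √h_ss = 0.115/0.0572 = 2.0105.
h_ss = 2.0105² = 4.0421 m. (Since h₀ = 1.75 m < h_ss, the level will rise toward this value.)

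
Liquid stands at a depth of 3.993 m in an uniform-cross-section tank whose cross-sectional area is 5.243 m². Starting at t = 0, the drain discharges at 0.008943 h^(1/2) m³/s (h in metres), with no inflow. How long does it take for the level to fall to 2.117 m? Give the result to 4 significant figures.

637.0 s

A dh/dt = −Q_out = −0.008943 √h.
Separate and integrate: 2(√h − √h₀) = −(0.008943/A) t.
t = 2A(√h₀ − √h)/0.008943 = 2·5.243·(√3.993 − √2.117)/0.008943
  = 10.4860 × (1.99825 − 1.45499) / 0.008943 = 636.990 s.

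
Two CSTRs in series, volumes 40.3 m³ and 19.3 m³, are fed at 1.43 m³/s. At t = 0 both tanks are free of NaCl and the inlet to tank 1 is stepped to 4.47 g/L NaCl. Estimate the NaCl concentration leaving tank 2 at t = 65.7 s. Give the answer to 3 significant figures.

3.67 g/L

Species balance on tank i: dCᵢ/dt = (Cᵢ₋₁ − Cᵢ)/τᵢ with τᵢ = Vᵢ/Q.
τ₁ = 40.3/1.43 = 28.182 s; τ₂ = 19.3/1.43 = 13.497 s.
Solving the cascade with C₁(0)=C₂(0)=0 gives C₂(t) = C_in[1 − (τ₁ e^(−t/τ₁) − τ₂ e^(−t/τ₂))/(τ₁ − τ₂)].
At t = 65.7: e^(−t/τ₁) = 0.097170, e^(−t/τ₂) = 0.0076893.
C₂ = 4.47·[1 − (28.182·0.097170 − 13.497·0.0076893)/(14.685)] = 4.47·0.82059 = 3.6680 g/L.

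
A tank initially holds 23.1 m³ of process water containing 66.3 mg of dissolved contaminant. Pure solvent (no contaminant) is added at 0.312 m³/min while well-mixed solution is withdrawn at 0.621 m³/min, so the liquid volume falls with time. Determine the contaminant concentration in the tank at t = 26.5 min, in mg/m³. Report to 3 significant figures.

1.84 mg/m³

Total volume: dV/dt = Q_in − Q_out = -0.30900 m³/min, so V(t) = 23.1 − 0.30900 t and V(26.5) = 14.912 m³.
Species balance (pure solvent in): dm/dt = −Q_out · m/V(t).
Separate: dm/m = −Q_out dt/V(t) ⇒ ln(m/m₀) = −(Q_out/(Q_in−Q_out)) ln(V/V₀).
m = m₀ (V₀/V)^(Q_out/(Q_in−Q_out)) = 66.3 × (23.1/14.912)^(-2.0097) = 27.510 mg.
C = m/V = 27.510/14.912 = 1.8449 mg/m³.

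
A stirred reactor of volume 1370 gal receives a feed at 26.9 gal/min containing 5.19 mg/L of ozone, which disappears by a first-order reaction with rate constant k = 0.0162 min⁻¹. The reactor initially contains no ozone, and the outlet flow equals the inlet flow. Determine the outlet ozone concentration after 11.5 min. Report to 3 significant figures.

Species balance: V dC/dt = Q C_in − Q C − k V C.
This is linear with rate a = Q/V + k = 0.035835 min⁻¹.
C_ss = Q C_in/(Q + kV) = 2.8437 mg/L; C(t) = C_ss + (C₀ − C_ss) e^(−a t).
C(11.5) = 2.8437 + (-2.8437)·e^(−0.035835·11.5) = 2.8437 + (-2.8437)·0.66226 = 0.96046 mg/L.

0.960 mg/L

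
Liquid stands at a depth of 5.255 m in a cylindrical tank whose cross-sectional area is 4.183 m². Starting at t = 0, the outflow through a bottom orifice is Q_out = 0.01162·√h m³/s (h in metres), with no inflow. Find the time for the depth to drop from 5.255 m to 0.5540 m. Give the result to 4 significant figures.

1115 s

A dh/dt = −Q_out = −0.01162 √h.
Separate and integrate: 2(√h − √h₀) = −(0.01162/A) t.
t = 2A(√h₀ − √h)/0.01162 = 2·4.183·(√5.255 − √0.5540)/0.01162
  = 8.36600 × (2.29238 − 0.744312) / 0.01162 = 1114.55 s.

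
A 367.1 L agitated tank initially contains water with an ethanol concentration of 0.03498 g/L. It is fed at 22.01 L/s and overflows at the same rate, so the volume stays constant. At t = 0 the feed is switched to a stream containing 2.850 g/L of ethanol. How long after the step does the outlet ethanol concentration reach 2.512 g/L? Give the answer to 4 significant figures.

Unsteady species balance (constant V, well mixed): V dC/dt = Q(C_in − C), so τ = V/Q = 16.6788 s.
C(t) = C_in + (C₀ − C_in) e^(−t/τ). Set C = 2.512 and solve for t:
e^(−t/τ) = (C − C_in)/(C₀ − C_in) = (2.512 − 2.850)/(0.03498 − 2.850) = 0.120070
t = −τ ln(…) = 16.6788 × 2.11968 = 35.3537 s.

35.35 s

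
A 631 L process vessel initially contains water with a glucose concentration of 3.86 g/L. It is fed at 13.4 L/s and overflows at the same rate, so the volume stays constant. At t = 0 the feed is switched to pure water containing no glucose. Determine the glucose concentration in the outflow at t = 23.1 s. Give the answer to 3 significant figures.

2.36 g/L

Transient balance on the dissolved component: V dC/dt = Q(C_in − C).
So dC/dt = (C_in − C)/τ with τ = V/Q = 631/13.4 = 47.090 s.
This is linear first-order; C(t) = C_in + (C₀ − C_in) e^(−t/τ).
C(23.1) = 0 + (3.86 − 0)·e^(−23.1/47.090) = 0 + (3.8600)·0.61229 = 2.3634 g/L.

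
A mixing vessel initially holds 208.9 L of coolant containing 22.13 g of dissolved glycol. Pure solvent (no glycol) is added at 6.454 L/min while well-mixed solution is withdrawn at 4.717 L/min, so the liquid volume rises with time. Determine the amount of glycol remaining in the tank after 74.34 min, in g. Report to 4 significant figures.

Let m(t) be the amount of glycol. Volume: V(t) = V₀ + (Q_in − Q_out) t = 208.9 + 1.73700 t; V(74.34) = 338.029 L.
Solute balance: dm/dt = 0 − Q_out C = −Q_out m/V(t).
Separate: dm/m = −Q_out dt/V(t) ⇒ ln(m/m₀) = −(Q_out/(Q_in−Q_out)) ln(V/V₀).
m = m₀ (V₀/V)^(Q_out/(Q_in−Q_out)) = 22.13 × (208.9/338.029)^(2.71560) = 5.98935 g.

5.989 g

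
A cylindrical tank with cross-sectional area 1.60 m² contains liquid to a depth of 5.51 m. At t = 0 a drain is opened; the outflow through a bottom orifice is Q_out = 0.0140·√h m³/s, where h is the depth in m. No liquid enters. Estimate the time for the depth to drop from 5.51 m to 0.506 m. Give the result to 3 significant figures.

374 s

Accumulation of liquid (constant cross-section A): A dh/dt = −0.0140 √h.
This is separable: 2 d(√h)/dt = −0.0140/A, so √h = √h₀ − (0.0140/(2A)) t.
t = 2A(√h₀ − √h)/0.0140 = 2·1.60·(√5.51 − √0.506)/0.0140
  = 3.2000 × (2.3473 − 0.71134) / 0.0140 = 373.94 s.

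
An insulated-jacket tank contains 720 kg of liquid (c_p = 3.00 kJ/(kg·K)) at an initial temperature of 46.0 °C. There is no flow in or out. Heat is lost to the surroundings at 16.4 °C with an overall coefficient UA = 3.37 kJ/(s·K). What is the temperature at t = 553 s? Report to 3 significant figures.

Unsteady energy balance on the tank contents: M c_p dT/dt = −UA(T − T_amb).
dT/dt = (T_ss − T)/τ with T_ss = T_amb = 16.400 °C, τ = M c_p/UA = 720·3.00/3.37 = 640.95 s.
T approaches T_ss exponentially: T(t) = T_ss + (T₀ − T_ss) e^(−t/τ).
T(553) = 16.400 + (29.600)·0.42199 = 28.891 °C.

28.9 °C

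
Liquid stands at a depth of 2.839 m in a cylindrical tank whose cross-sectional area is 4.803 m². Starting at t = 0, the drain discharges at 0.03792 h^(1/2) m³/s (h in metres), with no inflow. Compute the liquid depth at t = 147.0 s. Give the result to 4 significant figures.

With no inflow, A dh/dt = −0.03792 √h.
∫ h^(−1/2) dh = −(0.03792/A) ∫ dt, giving 2√h = 2√h₀ − (0.03792/A) t.
√h = √2.839 − 0.03792·147.0/(2·4.803) = 1.68493 − 0.580287 = 1.10465.
h = 1.10465² = 1.22024 m.

1.220 m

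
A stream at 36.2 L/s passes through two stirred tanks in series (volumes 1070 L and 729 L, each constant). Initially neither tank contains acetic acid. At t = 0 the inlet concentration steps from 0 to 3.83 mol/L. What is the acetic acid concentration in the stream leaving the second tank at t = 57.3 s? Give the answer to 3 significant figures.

Time constants: τᵢ = Vᵢ/Q for each well-mixed tank.
τ₁ = 1070/36.2 = 29.558 s; τ₂ = 729/36.2 = 20.138 s.
Solving the cascade with C₁(0)=C₂(0)=0 gives C₂(t) = C_in[1 − (τ₁ e^(−t/τ₁) − τ₂ e^(−t/τ₂))/(τ₁ − τ₂)].
At t = 57.3: e^(−t/τ₁) = 0.14391, e^(−t/τ₂) = 0.058114.
C₂ = 3.83·[1 − (29.558·0.14391 − 20.138·0.058114)/(9.4199)] = 3.83·0.67267 = 2.5763 mol/L.

2.58 mol/L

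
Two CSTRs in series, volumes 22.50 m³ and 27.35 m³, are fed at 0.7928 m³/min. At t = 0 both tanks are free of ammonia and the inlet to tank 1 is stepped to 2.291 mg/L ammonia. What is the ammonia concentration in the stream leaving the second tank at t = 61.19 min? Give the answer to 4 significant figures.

1.329 mg/L

Species balance on tank i: dCᵢ/dt = (Cᵢ₋₁ − Cᵢ)/τᵢ with τᵢ = Vᵢ/Q.
τ₁ = 22.50/0.7928 = 28.3804 min; τ₂ = 27.35/0.7928 = 34.4980 min.
Tank 1: C₁ = C_in(1 − e^(−t/τ₁)). Tank 2 (τ₁ ≠ τ₂): C₂ = C_in[1 − (τ₁ e^(−t/τ₁) − τ₂ e^(−t/τ₂))/(τ₁ − τ₂)].
At t = 61.19: e^(−t/τ₁) = 0.115780, e^(−t/τ₂) = 0.169699.
C₂ = 2.291·[1 − (28.3804·0.115780 − 34.4980·0.169699)/(-6.11756)] = 2.291·0.580159 = 1.32914 mg/L.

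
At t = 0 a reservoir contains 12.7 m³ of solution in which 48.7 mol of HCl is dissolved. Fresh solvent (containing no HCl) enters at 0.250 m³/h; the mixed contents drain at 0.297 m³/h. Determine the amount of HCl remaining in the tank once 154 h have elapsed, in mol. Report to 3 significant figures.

0.235 mol

Total volume: dV/dt = Q_in − Q_out = -0.047000 m³/h, so V(t) = 12.7 − 0.047000 t and V(154) = 5.4620 m³.
No HCl enters, so dm/dt = −Q_out · (m/V).
dm/m = −Q_out dt/(V₀ − 0.047000 t); integrating gives ln(m/m₀) = −(Q_out/(Q_in−Q_out)) ln(V/V₀).
m = m₀ (V₀/V)^(Q_out/(Q_in−Q_out)) = 48.7 × (12.7/5.4620)^(-6.3191) = 0.23543 mol.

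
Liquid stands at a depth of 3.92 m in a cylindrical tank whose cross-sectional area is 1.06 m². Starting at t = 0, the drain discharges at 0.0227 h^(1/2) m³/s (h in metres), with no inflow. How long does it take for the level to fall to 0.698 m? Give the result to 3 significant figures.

Unsteady balance on liquid volume: A dh/dt = −0.0227 √h.
This is separable: 2 d(√h)/dt = −0.0227/A, so √h = √h₀ − (0.0227/(2A)) t.
t = 2A(√h₀ − √h)/0.0227 = 2·1.06·(√3.92 − √0.698)/0.0227
  = 2.1200 × (1.9799 − 0.83546) / 0.0227 = 106.88 s.

107 s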